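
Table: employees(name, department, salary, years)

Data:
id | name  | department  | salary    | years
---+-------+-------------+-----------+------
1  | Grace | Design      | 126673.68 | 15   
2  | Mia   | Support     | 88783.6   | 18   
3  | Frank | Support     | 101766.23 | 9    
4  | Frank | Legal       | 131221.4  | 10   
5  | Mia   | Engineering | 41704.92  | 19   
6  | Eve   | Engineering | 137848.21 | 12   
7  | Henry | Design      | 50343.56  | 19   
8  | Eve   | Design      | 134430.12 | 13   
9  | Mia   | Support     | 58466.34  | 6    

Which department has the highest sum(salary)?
SELECT department, SUM(salary) as val
FROM employees
GROUP BY department
ORDER BY val DESC
LIMIT 1

Result: Design with sum(salary) = 311447.36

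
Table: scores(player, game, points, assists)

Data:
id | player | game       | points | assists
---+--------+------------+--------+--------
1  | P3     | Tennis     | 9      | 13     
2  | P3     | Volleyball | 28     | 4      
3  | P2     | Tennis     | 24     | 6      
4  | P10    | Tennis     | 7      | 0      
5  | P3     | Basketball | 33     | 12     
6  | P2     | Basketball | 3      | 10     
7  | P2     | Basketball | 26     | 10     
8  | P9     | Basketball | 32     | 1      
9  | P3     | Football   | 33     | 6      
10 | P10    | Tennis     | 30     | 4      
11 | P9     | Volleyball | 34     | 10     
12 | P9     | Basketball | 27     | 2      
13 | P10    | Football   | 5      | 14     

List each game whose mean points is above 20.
SELECT game, AVG(points)
FROM scores
GROUP BY game
HAVING AVG(points) > 20

Result:
  Basketball: avg=24.20
  Volleyball: avg=31.00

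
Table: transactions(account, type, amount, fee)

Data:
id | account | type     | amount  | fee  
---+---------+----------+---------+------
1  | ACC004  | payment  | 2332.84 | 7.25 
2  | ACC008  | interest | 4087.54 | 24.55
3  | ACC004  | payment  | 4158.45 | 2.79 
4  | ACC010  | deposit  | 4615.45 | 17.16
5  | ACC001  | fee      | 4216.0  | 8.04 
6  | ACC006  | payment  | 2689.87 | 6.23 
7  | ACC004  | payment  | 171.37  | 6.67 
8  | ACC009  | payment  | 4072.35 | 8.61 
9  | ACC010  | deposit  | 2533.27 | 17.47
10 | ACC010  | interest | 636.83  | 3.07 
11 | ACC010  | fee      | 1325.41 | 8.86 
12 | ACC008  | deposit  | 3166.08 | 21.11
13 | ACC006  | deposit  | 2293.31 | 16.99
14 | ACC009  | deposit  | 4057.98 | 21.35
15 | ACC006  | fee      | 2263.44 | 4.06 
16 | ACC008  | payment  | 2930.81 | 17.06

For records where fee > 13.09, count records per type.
SELECT type, COUNT(*)
FROM transactions
WHERE fee > 13.09
GROUP BY type

Note: WHERE filters rows before grouping.

Result:
  deposit: 5
  interest: 1
  payment: 1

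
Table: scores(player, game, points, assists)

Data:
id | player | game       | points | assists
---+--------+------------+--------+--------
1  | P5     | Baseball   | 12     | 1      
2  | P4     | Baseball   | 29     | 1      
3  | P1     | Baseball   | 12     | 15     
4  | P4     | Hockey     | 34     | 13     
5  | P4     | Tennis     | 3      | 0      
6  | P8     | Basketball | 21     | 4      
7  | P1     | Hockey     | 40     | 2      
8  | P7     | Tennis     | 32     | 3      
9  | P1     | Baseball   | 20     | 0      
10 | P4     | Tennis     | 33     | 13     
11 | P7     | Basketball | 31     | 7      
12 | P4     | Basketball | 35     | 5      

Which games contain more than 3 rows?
SELECT game, COUNT(*) as cnt
FROM scores
GROUP BY game
HAVING COUNT(*) > 3

Result:
  Baseball: 4

Note: HAVING filters groups after aggregation, WHERE filters rows before.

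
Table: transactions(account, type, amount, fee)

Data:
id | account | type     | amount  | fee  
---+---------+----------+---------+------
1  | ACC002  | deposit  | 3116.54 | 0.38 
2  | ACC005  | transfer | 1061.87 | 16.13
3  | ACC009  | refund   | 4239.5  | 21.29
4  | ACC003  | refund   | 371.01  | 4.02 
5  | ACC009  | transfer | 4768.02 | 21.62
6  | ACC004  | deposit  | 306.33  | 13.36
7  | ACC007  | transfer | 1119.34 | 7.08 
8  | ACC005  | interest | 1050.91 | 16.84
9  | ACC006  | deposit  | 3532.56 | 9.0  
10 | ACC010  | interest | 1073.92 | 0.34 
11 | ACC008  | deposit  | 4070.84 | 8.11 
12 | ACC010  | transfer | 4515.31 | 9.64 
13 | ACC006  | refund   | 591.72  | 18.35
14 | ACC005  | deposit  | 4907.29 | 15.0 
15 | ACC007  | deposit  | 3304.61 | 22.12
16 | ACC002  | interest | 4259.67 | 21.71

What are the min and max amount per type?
SELECT type, MIN(amount), MAX(amount)
FROM transactions
GROUP BY type

Result:
  deposit: min=306.33, max=4907.29
  interest: min=1050.91, max=4259.67
  refund: min=371.01, max=4239.50
  transfer: min=1061.87, max=4768.02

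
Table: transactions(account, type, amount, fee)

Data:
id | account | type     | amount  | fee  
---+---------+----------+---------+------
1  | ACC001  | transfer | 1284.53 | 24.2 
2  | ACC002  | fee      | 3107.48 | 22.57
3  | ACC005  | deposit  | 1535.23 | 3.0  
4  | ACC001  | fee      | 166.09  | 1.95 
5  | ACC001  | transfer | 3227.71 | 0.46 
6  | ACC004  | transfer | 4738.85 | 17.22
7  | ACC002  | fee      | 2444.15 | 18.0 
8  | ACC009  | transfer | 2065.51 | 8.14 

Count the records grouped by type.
SELECT type, COUNT(*) as count
FROM transactions
GROUP BY type

Result:
  deposit: 1
  fee: 3
  transfer: 4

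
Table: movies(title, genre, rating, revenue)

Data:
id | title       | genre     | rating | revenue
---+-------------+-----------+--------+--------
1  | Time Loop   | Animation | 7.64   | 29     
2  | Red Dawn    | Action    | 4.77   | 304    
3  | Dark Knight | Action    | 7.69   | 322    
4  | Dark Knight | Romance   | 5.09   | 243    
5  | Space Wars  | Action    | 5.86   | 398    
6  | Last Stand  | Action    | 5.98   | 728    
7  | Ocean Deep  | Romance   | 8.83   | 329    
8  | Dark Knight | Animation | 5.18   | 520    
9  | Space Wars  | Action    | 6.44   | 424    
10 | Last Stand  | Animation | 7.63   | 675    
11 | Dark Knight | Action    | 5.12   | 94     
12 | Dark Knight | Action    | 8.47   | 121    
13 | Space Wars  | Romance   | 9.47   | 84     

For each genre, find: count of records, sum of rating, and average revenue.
SELECT genre,
       COUNT(*) as cnt,
       SUM(rating) as total_rating,
       AVG(revenue) as avg_revenue
FROM movies
GROUP BY genre

Result:
  Action: 7 records, 44.33 total rating, 341.57 avg revenue
  Animation: 3 records, 20.45 total rating, 408.00 avg revenue
  Romance: 3 records, 23.39 total rating, 218.67 avg revenue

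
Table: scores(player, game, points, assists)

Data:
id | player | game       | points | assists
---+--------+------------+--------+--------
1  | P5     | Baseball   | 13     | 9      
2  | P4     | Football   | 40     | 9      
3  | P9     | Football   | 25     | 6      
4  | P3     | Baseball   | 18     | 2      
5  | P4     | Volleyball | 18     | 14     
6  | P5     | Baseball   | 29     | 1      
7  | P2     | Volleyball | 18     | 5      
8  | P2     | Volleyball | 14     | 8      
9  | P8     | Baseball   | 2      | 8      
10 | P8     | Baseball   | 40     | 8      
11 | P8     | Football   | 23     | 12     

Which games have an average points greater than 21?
SELECT game, AVG(points)
FROM scores
GROUP BY game
HAVING AVG(points) > 21

Result:
  Football: avg=29.33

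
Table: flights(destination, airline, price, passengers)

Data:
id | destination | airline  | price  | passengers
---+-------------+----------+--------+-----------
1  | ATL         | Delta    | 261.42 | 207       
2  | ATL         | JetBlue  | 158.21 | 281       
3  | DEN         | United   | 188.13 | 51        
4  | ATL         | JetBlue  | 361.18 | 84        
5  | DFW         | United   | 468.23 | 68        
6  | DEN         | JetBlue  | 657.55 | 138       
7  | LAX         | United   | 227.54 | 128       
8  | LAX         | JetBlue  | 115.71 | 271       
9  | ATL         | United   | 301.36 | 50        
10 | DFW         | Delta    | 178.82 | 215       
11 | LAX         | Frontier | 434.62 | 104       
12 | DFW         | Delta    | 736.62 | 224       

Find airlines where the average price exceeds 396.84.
SELECT airline, AVG(price)
FROM flights
GROUP BY airline
HAVING AVG(price) > 396.84

Result:
  Frontier: avg=434.62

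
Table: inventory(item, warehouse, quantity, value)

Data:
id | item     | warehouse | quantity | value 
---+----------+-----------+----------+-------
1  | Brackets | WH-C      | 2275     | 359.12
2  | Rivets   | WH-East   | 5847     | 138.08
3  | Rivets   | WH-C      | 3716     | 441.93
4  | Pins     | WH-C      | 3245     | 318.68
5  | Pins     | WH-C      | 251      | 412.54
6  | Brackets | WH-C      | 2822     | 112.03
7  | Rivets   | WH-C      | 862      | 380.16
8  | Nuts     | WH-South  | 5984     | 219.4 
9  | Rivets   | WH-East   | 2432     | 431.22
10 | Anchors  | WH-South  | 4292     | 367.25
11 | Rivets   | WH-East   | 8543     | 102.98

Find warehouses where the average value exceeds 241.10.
SELECT warehouse, AVG(value)
FROM inventory
GROUP BY warehouse
HAVING AVG(value) > 241.10

Result:
  WH-C: avg=337.41
  WH-South: avg=293.33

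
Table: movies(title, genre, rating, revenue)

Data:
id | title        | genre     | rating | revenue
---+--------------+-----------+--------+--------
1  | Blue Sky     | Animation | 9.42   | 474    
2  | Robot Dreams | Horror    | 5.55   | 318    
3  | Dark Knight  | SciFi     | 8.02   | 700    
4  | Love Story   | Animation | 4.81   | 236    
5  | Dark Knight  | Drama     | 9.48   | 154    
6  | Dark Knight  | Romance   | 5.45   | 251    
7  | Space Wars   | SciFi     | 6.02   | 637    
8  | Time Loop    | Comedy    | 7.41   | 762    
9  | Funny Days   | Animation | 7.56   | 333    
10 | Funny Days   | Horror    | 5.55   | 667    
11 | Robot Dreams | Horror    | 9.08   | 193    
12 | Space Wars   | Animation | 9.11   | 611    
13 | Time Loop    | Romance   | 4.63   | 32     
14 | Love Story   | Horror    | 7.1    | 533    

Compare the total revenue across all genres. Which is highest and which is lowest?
SELECT genre, SUM(revenue)
FROM movies
GROUP BY genre
ORDER BY SUM(revenue)

All groups:
  Drama: 154
  Romance: 283
  Comedy: 762
  SciFi: 1337
  Animation: 1654
  Horror: 1711

Highest: Horror (1711)
Lowest: Drama (154)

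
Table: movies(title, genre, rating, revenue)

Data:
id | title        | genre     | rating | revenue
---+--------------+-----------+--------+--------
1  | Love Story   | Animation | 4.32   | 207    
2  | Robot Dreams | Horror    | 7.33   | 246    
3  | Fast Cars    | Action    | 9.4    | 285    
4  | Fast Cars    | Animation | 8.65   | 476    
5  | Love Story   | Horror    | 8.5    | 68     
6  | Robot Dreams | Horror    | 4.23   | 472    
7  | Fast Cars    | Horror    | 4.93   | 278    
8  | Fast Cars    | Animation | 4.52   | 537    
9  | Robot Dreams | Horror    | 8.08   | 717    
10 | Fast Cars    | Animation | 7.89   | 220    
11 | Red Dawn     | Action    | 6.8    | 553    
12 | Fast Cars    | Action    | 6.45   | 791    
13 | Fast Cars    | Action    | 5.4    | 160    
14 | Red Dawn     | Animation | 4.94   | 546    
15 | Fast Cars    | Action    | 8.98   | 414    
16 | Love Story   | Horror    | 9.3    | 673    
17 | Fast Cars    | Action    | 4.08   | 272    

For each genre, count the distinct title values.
SELECT genre, COUNT(DISTINCT title)
FROM movies
GROUP BY genre

Result:
  Action: 2 distinct
  Animation: 3 distinct
  Horror: 3 distinct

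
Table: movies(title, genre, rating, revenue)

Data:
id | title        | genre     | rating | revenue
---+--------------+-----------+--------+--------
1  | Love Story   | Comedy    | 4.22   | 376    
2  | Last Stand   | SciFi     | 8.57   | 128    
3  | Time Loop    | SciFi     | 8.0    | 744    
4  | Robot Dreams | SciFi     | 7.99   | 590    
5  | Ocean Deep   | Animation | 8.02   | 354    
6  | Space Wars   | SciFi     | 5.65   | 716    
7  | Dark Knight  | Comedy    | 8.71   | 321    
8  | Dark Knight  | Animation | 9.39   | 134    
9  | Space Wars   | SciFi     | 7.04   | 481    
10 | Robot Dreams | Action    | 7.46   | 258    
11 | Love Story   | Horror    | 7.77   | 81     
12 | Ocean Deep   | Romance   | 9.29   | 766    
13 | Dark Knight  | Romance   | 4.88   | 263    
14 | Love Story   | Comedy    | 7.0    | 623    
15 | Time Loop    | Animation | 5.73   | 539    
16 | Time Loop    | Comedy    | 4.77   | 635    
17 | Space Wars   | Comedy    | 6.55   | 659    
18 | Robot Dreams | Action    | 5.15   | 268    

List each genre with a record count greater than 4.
SELECT genre, COUNT(*) as cnt
FROM movies
GROUP BY genre
HAVING COUNT(*) > 4

Result:
  Comedy: 5
  SciFi: 5

Note: HAVING filters groups after aggregation, WHERE filters rows before.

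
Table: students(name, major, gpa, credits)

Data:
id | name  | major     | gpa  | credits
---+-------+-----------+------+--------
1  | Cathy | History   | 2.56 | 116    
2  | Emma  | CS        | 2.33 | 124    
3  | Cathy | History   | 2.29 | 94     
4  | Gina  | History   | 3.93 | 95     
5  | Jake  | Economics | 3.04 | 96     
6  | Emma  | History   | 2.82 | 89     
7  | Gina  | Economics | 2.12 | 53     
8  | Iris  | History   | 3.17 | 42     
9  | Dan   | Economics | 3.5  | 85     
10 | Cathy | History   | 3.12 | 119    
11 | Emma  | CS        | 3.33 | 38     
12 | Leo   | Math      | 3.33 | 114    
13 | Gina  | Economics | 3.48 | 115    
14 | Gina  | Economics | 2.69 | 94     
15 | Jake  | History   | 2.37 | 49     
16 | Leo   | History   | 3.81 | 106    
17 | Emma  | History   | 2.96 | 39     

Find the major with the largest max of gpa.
SELECT major, MAX(gpa) as val
FROM students
GROUP BY major
ORDER BY val DESC
LIMIT 1

Result: History with max(gpa) = 3.93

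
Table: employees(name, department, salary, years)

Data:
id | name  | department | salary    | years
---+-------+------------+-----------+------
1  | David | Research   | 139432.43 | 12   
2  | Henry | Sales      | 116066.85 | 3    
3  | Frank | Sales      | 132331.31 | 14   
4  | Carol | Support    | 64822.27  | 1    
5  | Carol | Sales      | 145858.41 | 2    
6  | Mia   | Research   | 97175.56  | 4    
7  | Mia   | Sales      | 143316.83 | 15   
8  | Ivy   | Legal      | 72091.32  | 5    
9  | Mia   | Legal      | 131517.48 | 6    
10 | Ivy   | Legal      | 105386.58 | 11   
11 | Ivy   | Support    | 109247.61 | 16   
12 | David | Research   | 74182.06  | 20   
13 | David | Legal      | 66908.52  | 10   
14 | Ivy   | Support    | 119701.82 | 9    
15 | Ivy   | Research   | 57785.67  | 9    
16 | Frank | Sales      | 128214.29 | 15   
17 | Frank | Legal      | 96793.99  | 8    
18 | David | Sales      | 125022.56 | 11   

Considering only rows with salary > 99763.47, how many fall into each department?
SELECT department, COUNT(*)
FROM employees
WHERE salary > 99763.47
GROUP BY department

Note: WHERE filters rows before grouping.

Result:
  Legal: 2
  Research: 1
  Sales: 6
  Support: 2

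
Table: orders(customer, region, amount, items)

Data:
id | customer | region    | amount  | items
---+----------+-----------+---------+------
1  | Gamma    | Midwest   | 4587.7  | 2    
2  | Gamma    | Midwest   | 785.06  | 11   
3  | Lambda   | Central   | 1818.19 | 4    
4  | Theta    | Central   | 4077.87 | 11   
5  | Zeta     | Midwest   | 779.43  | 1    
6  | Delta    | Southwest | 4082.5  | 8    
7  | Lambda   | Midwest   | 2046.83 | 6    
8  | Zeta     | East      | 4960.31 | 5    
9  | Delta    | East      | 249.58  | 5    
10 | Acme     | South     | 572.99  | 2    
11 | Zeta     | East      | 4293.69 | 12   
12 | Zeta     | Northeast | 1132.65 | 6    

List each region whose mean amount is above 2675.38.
SELECT region, AVG(amount)
FROM orders
GROUP BY region
HAVING AVG(amount) > 2675.38

Result:
  Central: avg=2948.03
  East: avg=3167.86
  Southwest: avg=4082.50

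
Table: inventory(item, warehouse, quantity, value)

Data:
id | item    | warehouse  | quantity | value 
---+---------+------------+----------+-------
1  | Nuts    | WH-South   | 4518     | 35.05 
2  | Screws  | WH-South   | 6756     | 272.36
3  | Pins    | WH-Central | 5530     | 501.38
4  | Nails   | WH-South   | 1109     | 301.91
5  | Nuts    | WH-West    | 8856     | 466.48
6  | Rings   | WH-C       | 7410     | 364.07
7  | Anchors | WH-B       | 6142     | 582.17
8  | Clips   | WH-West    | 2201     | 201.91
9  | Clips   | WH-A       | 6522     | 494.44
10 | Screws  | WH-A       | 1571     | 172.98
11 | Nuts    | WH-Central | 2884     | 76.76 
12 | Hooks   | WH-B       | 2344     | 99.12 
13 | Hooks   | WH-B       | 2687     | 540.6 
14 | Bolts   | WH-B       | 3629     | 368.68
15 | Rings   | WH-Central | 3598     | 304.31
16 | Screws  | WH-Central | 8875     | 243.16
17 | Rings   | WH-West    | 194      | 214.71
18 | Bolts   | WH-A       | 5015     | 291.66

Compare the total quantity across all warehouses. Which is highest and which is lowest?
SELECT warehouse, SUM(quantity)
FROM inventory
GROUP BY warehouse
ORDER BY SUM(quantity)

All groups:
  WH-C: 7410
  WH-West: 11251
  WH-South: 12383
  WH-A: 13108
  WH-B: 14802
  WH-Central: 20887

Highest: WH-Central (20887)
Lowest: WH-C (7410)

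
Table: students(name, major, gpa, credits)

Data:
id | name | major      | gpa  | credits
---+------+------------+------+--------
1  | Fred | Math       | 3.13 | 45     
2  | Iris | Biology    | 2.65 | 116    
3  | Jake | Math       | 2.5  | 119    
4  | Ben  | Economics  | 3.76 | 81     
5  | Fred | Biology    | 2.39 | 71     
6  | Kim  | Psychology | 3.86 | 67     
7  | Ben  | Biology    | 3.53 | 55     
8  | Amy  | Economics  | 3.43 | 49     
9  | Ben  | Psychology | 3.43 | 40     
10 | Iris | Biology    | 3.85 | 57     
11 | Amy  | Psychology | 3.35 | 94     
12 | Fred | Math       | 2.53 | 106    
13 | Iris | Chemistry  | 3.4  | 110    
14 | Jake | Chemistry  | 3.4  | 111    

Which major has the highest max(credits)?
SELECT major, MAX(credits) as val
FROM students
GROUP BY major
ORDER BY val DESC
LIMIT 1

Result: Math with max(credits) = 119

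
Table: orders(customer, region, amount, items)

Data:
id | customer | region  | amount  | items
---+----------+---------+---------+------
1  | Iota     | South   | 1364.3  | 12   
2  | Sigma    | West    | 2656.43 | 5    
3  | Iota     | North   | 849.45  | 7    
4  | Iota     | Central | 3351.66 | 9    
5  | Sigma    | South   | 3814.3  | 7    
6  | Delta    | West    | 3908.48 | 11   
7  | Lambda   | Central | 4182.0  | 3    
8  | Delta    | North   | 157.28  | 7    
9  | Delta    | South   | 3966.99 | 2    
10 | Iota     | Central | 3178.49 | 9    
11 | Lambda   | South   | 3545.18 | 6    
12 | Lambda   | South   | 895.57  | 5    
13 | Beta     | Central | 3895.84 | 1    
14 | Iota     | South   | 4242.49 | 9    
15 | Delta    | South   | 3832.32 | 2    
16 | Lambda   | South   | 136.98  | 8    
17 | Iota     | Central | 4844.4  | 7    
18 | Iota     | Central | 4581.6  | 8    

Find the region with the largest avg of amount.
SELECT region, AVG(amount) as val
FROM orders
GROUP BY region
ORDER BY val DESC
LIMIT 1

Result: Central with avg(amount) = 4005.67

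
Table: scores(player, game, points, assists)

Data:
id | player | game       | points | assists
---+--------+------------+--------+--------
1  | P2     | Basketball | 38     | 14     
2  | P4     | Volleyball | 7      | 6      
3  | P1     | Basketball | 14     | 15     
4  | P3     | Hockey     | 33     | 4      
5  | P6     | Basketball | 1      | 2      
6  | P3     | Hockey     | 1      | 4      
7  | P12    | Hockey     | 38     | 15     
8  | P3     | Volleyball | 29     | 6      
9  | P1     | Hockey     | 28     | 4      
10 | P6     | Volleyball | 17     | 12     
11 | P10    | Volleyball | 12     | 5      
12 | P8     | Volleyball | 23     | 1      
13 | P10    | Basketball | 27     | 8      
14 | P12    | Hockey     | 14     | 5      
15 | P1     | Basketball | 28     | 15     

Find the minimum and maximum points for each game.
SELECT game, MIN(points), MAX(points)
FROM scores
GROUP BY game

Result:
  Basketball: min=1, max=38
  Hockey: min=1, max=38
  Volleyball: min=7, max=29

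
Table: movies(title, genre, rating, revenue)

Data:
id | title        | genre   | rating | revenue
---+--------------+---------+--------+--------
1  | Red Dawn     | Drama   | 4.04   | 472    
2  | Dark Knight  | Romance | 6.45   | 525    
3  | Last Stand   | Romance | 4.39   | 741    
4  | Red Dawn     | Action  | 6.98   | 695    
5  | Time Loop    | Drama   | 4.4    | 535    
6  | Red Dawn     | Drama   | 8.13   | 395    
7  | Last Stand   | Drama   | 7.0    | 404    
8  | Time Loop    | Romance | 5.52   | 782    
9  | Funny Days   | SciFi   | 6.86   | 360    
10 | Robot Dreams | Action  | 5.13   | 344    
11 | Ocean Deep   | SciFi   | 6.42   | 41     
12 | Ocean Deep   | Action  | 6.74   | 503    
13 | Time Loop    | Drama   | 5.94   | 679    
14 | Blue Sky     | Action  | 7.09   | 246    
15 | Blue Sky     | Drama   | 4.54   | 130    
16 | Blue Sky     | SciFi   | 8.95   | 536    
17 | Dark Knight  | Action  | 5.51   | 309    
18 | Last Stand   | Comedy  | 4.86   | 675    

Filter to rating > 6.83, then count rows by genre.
SELECT genre, COUNT(*)
FROM movies
WHERE rating > 6.83
GROUP BY genre

Note: WHERE filters rows before grouping.

Result:
  Action: 2
  Drama: 2
  SciFi: 2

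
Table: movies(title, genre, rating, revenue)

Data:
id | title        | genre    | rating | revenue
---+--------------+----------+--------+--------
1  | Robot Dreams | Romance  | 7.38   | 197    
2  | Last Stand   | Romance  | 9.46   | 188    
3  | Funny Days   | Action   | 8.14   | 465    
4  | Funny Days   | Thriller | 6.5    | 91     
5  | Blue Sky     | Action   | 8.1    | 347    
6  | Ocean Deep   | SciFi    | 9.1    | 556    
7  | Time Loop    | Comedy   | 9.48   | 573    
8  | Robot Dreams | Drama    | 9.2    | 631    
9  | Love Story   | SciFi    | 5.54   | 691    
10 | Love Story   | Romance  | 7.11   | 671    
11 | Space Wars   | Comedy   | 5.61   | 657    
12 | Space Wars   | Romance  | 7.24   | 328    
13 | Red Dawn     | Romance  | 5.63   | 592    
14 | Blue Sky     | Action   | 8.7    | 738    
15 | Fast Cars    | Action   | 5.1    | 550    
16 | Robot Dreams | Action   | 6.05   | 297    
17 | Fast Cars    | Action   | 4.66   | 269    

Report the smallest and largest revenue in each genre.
SELECT genre, MIN(revenue), MAX(revenue)
FROM movies
GROUP BY genre

Result:
  Action: min=269, max=738
  Comedy: min=573, max=657
  Drama: min=631, max=631
  Romance: min=188, max=671
  SciFi: min=556, max=691
  Thriller: min=91, max=91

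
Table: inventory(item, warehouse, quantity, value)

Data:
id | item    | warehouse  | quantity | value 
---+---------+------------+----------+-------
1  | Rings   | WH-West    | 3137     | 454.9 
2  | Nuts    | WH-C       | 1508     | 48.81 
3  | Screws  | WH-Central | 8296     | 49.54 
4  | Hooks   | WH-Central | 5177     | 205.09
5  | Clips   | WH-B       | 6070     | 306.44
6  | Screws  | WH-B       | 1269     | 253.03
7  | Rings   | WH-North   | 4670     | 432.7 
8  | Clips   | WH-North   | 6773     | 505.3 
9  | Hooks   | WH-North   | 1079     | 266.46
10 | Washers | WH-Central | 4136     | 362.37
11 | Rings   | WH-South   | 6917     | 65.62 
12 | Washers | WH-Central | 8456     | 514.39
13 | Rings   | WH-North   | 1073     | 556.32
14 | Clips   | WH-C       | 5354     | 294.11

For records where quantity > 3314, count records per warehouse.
SELECT warehouse, COUNT(*)
FROM inventory
WHERE quantity > 3314
GROUP BY warehouse

Note: WHERE filters rows before grouping.

Result:
  WH-B: 1
  WH-C: 1
  WH-Central: 4
  WH-North: 2
  WH-South: 1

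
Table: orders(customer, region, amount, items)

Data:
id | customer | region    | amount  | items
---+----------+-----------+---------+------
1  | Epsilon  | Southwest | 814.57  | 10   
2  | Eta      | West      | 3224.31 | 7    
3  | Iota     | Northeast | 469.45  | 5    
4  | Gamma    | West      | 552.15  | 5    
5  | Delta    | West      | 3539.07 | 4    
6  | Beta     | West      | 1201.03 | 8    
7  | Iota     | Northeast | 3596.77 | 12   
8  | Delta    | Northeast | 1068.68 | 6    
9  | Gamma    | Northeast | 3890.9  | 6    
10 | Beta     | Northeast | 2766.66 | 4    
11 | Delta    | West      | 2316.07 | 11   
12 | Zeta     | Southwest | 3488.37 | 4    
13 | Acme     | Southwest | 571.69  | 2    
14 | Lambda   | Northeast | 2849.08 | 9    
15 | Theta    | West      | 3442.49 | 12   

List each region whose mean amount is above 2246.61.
SELECT region, AVG(amount)
FROM orders
GROUP BY region
HAVING AVG(amount) > 2246.61

Result:
  Northeast: avg=2440.26
  West: avg=2379.19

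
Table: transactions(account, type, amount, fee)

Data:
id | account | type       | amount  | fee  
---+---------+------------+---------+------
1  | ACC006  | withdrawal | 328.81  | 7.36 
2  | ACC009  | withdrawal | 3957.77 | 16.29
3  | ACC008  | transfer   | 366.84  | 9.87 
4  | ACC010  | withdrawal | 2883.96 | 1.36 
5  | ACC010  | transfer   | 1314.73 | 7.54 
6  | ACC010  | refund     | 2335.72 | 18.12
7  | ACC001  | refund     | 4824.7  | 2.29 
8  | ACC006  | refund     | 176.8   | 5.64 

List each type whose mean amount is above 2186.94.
SELECT type, AVG(amount)
FROM transactions
GROUP BY type
HAVING AVG(amount) > 2186.94

Result:
  refund: avg=2445.74
  withdrawal: avg=2390.18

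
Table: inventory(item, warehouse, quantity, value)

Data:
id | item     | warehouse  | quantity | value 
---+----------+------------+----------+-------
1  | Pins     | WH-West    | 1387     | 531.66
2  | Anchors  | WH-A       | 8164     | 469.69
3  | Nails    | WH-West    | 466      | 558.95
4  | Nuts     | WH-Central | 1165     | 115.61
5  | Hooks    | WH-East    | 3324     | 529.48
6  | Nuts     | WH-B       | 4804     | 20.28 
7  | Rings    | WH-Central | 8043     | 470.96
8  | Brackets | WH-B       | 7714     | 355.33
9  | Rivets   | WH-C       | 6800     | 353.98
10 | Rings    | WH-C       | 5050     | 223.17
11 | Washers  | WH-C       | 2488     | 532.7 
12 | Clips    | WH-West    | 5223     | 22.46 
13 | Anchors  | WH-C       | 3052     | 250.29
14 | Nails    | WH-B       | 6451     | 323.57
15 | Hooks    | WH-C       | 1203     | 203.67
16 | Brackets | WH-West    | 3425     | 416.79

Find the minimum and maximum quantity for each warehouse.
SELECT warehouse, MIN(quantity), MAX(quantity)
FROM inventory
GROUP BY warehouse

Result:
  WH-A: min=8164, max=8164
  WH-B: min=4804, max=7714
  WH-C: min=1203, max=6800
  WH-Central: min=1165, max=8043
  WH-East: min=3324, max=3324
  WH-West: min=466, max=5223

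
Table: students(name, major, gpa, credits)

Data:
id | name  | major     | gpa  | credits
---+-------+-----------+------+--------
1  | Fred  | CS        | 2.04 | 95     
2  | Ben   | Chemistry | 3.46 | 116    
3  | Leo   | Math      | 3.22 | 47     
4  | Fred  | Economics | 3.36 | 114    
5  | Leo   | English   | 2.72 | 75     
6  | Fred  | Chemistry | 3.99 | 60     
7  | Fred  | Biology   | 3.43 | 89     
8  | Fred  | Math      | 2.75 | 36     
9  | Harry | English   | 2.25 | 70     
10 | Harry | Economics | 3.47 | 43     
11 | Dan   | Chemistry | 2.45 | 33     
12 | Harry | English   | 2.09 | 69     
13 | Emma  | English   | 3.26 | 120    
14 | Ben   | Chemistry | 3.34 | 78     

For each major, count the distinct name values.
SELECT major, COUNT(DISTINCT name)
FROM students
GROUP BY major

Result:
  Biology: 1 distinct
  CS: 1 distinct
  Chemistry: 3 distinct
  Economics: 2 distinct
  English: 3 distinct
  Math: 2 distinct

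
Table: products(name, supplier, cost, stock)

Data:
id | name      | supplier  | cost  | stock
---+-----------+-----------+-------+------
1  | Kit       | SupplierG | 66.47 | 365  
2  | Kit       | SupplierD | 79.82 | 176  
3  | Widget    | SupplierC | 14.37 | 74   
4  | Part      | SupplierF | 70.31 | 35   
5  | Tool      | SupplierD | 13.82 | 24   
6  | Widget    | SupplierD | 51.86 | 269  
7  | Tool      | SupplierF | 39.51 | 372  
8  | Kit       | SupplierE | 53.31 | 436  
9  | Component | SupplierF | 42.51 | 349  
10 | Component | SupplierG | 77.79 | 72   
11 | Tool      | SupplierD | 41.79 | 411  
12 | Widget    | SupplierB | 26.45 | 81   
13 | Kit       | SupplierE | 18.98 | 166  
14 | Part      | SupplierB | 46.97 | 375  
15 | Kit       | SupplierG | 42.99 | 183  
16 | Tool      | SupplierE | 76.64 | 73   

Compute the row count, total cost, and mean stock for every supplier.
SELECT supplier,
       COUNT(*) as cnt,
       SUM(cost) as total_cost,
       AVG(stock) as avg_stock
FROM products
GROUP BY supplier

Result:
  SupplierB: 2 records, 73.42 total cost, 228.00 avg stock
  SupplierC: 1 records, 14.37 total cost, 74.00 avg stock
  SupplierD: 4 records, 187.29 total cost, 220.00 avg stock
  SupplierE: 3 records, 148.93 total cost, 225.00 avg stock
  SupplierF: 3 records, 152.33 total cost, 252.00 avg stock
  SupplierG: 3 records, 187.25 total cost, 206.67 avg stock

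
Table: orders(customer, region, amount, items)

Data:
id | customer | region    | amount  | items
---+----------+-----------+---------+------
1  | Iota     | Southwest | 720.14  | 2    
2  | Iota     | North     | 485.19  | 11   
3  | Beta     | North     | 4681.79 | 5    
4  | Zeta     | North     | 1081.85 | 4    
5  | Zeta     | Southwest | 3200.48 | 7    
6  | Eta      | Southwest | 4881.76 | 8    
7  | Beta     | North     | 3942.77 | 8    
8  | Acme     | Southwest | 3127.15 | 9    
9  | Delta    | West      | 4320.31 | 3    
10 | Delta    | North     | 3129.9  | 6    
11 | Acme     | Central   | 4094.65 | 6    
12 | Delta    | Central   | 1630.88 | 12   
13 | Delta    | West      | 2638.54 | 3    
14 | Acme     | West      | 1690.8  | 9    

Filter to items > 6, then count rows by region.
SELECT region, COUNT(*)
FROM orders
WHERE items > 6
GROUP BY region

Note: WHERE filters rows before grouping.

Result:
  Central: 1
  North: 2
  Southwest: 3
  West: 1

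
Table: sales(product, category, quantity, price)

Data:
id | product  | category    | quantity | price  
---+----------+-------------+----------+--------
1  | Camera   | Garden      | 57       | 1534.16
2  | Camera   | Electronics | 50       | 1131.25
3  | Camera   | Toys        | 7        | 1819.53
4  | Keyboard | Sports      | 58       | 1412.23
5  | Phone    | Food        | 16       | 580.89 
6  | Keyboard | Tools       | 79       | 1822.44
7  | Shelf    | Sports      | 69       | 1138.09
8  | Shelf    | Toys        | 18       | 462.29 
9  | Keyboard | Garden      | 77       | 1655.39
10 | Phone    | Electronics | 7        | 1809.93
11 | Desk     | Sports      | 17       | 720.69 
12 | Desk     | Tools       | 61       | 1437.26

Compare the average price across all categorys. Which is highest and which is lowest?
SELECT category, AVG(price)
FROM sales
GROUP BY category
ORDER BY AVG(price)

All groups:
  Food: 580.89
  Sports: 1090.34
  Toys: 1140.91
  Electronics: 1470.59
  Garden: 1594.78
  Tools: 1629.85

Highest: Tools (1629.85)
Lowest: Food (580.89)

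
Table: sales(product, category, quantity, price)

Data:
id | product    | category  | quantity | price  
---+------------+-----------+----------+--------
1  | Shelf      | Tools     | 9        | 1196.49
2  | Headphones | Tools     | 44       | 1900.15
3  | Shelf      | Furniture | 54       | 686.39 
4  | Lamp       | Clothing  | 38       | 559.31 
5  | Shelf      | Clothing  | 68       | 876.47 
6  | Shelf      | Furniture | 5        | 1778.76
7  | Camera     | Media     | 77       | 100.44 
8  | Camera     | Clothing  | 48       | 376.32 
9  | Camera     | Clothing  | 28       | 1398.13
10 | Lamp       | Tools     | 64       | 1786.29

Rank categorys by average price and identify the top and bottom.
SELECT category, AVG(price)
FROM sales
GROUP BY category
ORDER BY AVG(price)

All groups:
  Media: 100.44
  Clothing: 802.56
  Furniture: 1232.58
  Tools: 1627.64

Highest: Tools (1627.64)
Lowest: Media (100.44)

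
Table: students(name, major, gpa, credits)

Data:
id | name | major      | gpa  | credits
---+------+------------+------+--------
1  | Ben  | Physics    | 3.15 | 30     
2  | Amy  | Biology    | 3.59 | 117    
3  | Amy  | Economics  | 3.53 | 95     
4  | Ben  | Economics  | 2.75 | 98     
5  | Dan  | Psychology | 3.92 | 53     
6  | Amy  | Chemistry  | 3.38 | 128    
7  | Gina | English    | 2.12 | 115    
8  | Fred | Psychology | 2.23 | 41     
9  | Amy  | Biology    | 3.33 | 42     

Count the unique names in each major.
SELECT major, COUNT(DISTINCT name)
FROM students
GROUP BY major

Result:
  Biology: 1 distinct
  Chemistry: 1 distinct
  Economics: 2 distinct
  English: 1 distinct
  Physics: 1 distinct
  Psychology: 2 distinct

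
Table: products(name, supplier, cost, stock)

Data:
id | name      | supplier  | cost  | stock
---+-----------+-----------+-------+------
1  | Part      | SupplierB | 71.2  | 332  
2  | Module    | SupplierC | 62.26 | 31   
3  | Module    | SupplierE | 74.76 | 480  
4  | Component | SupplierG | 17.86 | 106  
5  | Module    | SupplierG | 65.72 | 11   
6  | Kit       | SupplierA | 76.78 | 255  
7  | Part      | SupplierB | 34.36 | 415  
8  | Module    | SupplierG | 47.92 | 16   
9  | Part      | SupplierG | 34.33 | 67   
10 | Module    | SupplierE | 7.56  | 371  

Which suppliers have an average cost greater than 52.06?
SELECT supplier, AVG(cost)
FROM products
GROUP BY supplier
HAVING AVG(cost) > 52.06

Result:
  SupplierA: avg=76.78
  SupplierB: avg=52.78
  SupplierC: avg=62.26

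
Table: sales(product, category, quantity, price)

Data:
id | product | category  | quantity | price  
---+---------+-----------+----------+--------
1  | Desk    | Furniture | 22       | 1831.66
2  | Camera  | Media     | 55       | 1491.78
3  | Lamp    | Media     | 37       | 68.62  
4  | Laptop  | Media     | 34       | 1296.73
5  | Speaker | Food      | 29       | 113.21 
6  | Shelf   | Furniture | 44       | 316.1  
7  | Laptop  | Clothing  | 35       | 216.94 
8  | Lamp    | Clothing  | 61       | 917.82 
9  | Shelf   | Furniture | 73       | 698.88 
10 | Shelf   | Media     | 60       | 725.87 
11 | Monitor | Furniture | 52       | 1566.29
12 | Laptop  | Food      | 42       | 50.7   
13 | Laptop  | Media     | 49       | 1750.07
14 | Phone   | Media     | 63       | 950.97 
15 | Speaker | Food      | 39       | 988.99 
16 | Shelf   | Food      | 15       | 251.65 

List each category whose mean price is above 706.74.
SELECT category, AVG(price)
FROM sales
GROUP BY category
HAVING AVG(price) > 706.74

Result:
  Furniture: avg=1103.23
  Media: avg=1047.34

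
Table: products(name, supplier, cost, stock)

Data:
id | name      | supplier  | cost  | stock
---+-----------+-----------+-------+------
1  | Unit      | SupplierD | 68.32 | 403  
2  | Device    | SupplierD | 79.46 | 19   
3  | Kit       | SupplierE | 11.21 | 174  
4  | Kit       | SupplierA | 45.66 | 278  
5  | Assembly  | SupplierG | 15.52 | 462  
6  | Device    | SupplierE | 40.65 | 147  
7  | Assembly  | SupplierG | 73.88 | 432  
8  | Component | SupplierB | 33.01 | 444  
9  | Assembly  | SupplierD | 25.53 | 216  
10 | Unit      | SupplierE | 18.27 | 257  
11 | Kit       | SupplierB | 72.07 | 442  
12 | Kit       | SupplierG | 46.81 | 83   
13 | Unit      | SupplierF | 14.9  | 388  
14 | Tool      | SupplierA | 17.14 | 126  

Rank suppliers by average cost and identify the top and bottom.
SELECT supplier, AVG(cost)
FROM products
GROUP BY supplier
ORDER BY AVG(cost)

All groups:
  SupplierF: 14.90
  SupplierE: 23.38
  SupplierA: 31.40
  SupplierG: 45.40
  SupplierB: 52.54
  SupplierD: 57.77

Highest: SupplierD (57.77)
Lowest: SupplierF (14.90)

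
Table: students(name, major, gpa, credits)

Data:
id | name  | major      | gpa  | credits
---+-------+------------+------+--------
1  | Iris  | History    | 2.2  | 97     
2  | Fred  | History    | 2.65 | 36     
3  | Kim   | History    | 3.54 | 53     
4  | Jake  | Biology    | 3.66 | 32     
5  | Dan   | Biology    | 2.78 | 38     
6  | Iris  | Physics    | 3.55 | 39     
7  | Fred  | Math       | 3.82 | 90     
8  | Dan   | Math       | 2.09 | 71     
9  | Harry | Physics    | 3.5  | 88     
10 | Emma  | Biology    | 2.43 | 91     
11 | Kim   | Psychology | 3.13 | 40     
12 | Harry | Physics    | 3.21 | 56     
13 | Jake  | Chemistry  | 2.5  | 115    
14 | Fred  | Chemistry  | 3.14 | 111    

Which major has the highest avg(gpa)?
SELECT major, AVG(gpa) as val
FROM students
GROUP BY major
ORDER BY val DESC
LIMIT 1

Result: Physics with avg(gpa) = 3.42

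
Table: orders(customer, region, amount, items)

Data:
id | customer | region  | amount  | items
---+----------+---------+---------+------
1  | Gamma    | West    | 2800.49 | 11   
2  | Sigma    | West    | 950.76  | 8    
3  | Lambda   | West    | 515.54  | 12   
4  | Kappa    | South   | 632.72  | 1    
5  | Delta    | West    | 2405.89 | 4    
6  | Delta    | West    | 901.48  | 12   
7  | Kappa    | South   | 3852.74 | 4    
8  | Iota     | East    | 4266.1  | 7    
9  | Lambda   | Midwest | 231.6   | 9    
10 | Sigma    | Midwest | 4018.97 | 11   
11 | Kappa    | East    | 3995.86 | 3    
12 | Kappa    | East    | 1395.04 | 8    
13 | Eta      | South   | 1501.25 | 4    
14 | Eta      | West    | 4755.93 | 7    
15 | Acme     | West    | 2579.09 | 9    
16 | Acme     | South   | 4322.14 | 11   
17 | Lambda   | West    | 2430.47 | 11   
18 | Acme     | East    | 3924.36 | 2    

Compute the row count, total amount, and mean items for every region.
SELECT region,
       COUNT(*) as cnt,
       SUM(amount) as total_amount,
       AVG(items) as avg_items
FROM orders
GROUP BY region

Result:
  East: 4 records, 13581.36 total amount, 5.00 avg items
  Midwest: 2 records, 4250.57 total amount, 10.00 avg items
  South: 4 records, 10308.85 total amount, 5.00 avg items
  West: 8 records, 17339.65 total amount, 9.25 avg items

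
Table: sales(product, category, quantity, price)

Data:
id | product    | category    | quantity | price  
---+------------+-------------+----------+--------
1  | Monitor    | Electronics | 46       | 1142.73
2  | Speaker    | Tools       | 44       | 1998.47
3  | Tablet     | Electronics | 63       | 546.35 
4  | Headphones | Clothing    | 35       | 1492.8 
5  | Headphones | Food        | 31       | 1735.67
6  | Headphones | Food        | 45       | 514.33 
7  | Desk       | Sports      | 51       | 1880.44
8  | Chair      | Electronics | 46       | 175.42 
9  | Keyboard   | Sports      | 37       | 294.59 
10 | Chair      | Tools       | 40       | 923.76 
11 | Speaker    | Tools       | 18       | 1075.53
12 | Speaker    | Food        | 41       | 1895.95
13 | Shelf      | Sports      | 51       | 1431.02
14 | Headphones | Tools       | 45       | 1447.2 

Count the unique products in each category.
SELECT category, COUNT(DISTINCT product)
FROM sales
GROUP BY category

Result:
  Clothing: 1 distinct
  Electronics: 3 distinct
  Food: 2 distinct
  Sports: 3 distinct
  Tools: 3 distinct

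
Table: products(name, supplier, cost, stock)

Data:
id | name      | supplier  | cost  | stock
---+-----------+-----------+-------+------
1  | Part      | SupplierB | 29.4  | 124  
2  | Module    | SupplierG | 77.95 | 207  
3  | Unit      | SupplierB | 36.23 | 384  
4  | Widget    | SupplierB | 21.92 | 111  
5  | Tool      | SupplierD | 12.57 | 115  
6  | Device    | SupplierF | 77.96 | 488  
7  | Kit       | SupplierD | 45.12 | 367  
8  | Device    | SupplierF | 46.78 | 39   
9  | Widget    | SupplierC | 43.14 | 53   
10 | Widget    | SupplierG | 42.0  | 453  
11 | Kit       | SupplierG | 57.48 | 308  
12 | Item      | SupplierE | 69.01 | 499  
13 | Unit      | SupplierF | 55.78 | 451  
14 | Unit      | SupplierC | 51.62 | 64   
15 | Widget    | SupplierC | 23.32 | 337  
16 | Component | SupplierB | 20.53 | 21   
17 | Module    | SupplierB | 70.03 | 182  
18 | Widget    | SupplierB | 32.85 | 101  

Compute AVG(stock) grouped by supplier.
SELECT supplier, AVG(stock) as result
FROM products
GROUP BY supplier

Result:
  SupplierB: 153.83
  SupplierC: 151.33
  SupplierD: 241.00
  SupplierE: 499.00
  SupplierF: 326.00
  SupplierG: 322.67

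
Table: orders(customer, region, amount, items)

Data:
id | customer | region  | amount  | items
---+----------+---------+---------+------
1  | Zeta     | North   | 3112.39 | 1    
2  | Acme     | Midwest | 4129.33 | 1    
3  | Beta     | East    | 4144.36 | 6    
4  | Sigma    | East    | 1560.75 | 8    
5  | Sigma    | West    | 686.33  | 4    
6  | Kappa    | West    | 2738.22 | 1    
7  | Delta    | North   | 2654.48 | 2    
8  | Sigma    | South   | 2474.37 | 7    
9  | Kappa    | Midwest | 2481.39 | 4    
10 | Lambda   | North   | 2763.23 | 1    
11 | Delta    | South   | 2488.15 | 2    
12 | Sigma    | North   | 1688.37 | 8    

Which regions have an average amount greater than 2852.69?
SELECT region, AVG(amount)
FROM orders
GROUP BY region
HAVING AVG(amount) > 2852.69

Result:
  Midwest: avg=3305.36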